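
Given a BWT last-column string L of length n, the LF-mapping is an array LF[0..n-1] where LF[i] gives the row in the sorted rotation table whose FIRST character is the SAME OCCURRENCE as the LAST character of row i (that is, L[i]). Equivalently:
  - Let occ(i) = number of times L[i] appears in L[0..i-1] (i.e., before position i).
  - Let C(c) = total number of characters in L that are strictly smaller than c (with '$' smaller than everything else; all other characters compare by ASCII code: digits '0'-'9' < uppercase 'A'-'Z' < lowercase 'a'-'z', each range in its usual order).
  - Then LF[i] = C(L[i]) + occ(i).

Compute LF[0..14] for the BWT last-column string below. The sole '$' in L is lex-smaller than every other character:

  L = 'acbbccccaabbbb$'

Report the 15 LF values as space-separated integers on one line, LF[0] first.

Char counts: '$':1, 'a':3, 'b':6, 'c':5
C (first-col start): C('$')=0, C('a')=1, C('b')=4, C('c')=10
L[0]='a': occ=0, LF[0]=C('a')+0=1+0=1
L[1]='c': occ=0, LF[1]=C('c')+0=10+0=10
L[2]='b': occ=0, LF[2]=C('b')+0=4+0=4
L[3]='b': occ=1, LF[3]=C('b')+1=4+1=5
L[4]='c': occ=1, LF[4]=C('c')+1=10+1=11
L[5]='c': occ=2, LF[5]=C('c')+2=10+2=12
L[6]='c': occ=3, LF[6]=C('c')+3=10+3=13
L[7]='c': occ=4, LF[7]=C('c')+4=10+4=14
L[8]='a': occ=1, LF[8]=C('a')+1=1+1=2
L[9]='a': occ=2, LF[9]=C('a')+2=1+2=3
L[10]='b': occ=2, LF[10]=C('b')+2=4+2=6
L[11]='b': occ=3, LF[11]=C('b')+3=4+3=7
L[12]='b': occ=4, LF[12]=C('b')+4=4+4=8
L[13]='b': occ=5, LF[13]=C('b')+5=4+5=9
L[14]='$': occ=0, LF[14]=C('$')+0=0+0=0

Answer: 1 10 4 5 11 12 13 14 2 3 6 7 8 9 0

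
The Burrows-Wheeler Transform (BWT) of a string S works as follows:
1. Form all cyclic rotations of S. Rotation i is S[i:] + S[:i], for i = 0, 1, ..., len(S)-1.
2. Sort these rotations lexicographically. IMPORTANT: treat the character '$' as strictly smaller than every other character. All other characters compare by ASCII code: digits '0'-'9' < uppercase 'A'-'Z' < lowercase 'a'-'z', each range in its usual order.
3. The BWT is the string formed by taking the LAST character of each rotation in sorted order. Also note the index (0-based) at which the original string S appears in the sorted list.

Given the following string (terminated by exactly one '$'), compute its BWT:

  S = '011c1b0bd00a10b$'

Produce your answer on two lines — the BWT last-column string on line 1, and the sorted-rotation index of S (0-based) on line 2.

Answer: bd$01ba0c100101b
2

Derivation:
All 16 rotations (rotation i = S[i:]+S[:i]):
  rot[0] = 011c1b0bd00a10b$
  rot[1] = 11c1b0bd00a10b$0
  rot[2] = 1c1b0bd00a10b$01
  rot[3] = c1b0bd00a10b$011
  rot[4] = 1b0bd00a10b$011c
  rot[5] = b0bd00a10b$011c1
  rot[6] = 0bd00a10b$011c1b
  rot[7] = bd00a10b$011c1b0
  rot[8] = d00a10b$011c1b0b
  rot[9] = 00a10b$011c1b0bd
  rot[10] = 0a10b$011c1b0bd0
  rot[11] = a10b$011c1b0bd00
  rot[12] = 10b$011c1b0bd00a
  rot[13] = 0b$011c1b0bd00a1
  rot[14] = b$011c1b0bd00a10
  rot[15] = $011c1b0bd00a10b
Sorted (with $ < everything):
  sorted[0] = $011c1b0bd00a10b  (last char: 'b')
  sorted[1] = 00a10b$011c1b0bd  (last char: 'd')
  sorted[2] = 011c1b0bd00a10b$  (last char: '$')
  sorted[3] = 0a10b$011c1b0bd0  (last char: '0')
  sorted[4] = 0b$011c1b0bd00a1  (last char: '1')
  sorted[5] = 0bd00a10b$011c1b  (last char: 'b')
  sorted[6] = 10b$011c1b0bd00a  (last char: 'a')
  sorted[7] = 11c1b0bd00a10b$0  (last char: '0')
  sorted[8] = 1b0bd00a10b$011c  (last char: 'c')
  sorted[9] = 1c1b0bd00a10b$01  (last char: '1')
  sorted[10] = a10b$011c1b0bd00  (last char: '0')
  sorted[11] = b$011c1b0bd00a10  (last char: '0')
  sorted[12] = b0bd00a10b$011c1  (last char: '1')
  sorted[13] = bd00a10b$011c1b0  (last char: '0')
  sorted[14] = c1b0bd00a10b$011  (last char: '1')
  sorted[15] = d00a10b$011c1b0b  (last char: 'b')
Last column: bd$01ba0c100101b
Original string S is at sorted index 2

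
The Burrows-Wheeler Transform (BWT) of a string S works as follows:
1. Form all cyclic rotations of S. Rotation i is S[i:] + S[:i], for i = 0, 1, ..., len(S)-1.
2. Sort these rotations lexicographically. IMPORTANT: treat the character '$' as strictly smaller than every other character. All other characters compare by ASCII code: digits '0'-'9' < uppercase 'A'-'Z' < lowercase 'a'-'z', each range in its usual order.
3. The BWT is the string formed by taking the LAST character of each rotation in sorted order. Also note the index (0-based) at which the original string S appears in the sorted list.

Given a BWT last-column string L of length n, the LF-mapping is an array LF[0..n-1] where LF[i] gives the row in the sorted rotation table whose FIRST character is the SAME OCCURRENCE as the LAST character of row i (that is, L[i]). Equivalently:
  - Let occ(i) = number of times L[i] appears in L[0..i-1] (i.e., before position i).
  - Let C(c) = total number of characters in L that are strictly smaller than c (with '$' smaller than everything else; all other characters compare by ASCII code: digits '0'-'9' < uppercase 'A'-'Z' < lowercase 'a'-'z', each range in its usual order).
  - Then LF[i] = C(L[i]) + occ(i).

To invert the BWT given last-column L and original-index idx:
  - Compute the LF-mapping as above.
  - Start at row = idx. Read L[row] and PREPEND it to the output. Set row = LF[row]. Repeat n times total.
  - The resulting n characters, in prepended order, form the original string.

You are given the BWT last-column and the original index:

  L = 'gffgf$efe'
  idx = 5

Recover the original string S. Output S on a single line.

LF mapping: 7 3 4 8 5 0 1 6 2
Walk LF starting at row 5, prepending L[row]:
  step 1: row=5, L[5]='$', prepend. Next row=LF[5]=0
  step 2: row=0, L[0]='g', prepend. Next row=LF[0]=7
  step 3: row=7, L[7]='f', prepend. Next row=LF[7]=6
  step 4: row=6, L[6]='e', prepend. Next row=LF[6]=1
  step 5: row=1, L[1]='f', prepend. Next row=LF[1]=3
  step 6: row=3, L[3]='g', prepend. Next row=LF[3]=8
  step 7: row=8, L[8]='e', prepend. Next row=LF[8]=2
  step 8: row=2, L[2]='f', prepend. Next row=LF[2]=4
  step 9: row=4, L[4]='f', prepend. Next row=LF[4]=5
Reversed output: ffegfefg$

Answer: ffegfefg$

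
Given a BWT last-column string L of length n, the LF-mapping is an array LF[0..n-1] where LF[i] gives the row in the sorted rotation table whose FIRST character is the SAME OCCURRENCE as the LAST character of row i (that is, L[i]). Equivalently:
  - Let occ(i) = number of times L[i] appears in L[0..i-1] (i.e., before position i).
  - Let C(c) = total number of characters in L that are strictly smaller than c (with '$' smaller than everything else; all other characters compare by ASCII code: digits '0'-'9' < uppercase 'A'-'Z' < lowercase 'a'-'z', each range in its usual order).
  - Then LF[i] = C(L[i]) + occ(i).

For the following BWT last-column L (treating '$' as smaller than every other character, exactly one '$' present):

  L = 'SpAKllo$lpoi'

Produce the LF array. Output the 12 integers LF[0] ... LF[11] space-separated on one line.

Char counts: '$':1, 'A':1, 'K':1, 'S':1, 'i':1, 'l':3, 'o':2, 'p':2
C (first-col start): C('$')=0, C('A')=1, C('K')=2, C('S')=3, C('i')=4, C('l')=5, C('o')=8, C('p')=10
L[0]='S': occ=0, LF[0]=C('S')+0=3+0=3
L[1]='p': occ=0, LF[1]=C('p')+0=10+0=10
L[2]='A': occ=0, LF[2]=C('A')+0=1+0=1
L[3]='K': occ=0, LF[3]=C('K')+0=2+0=2
L[4]='l': occ=0, LF[4]=C('l')+0=5+0=5
L[5]='l': occ=1, LF[5]=C('l')+1=5+1=6
L[6]='o': occ=0, LF[6]=C('o')+0=8+0=8
L[7]='$': occ=0, LF[7]=C('$')+0=0+0=0
L[8]='l': occ=2, LF[8]=C('l')+2=5+2=7
L[9]='p': occ=1, LF[9]=C('p')+1=10+1=11
L[10]='o': occ=1, LF[10]=C('o')+1=8+1=9
L[11]='i': occ=0, LF[11]=C('i')+0=4+0=4

Answer: 3 10 1 2 5 6 8 0 7 11 9 4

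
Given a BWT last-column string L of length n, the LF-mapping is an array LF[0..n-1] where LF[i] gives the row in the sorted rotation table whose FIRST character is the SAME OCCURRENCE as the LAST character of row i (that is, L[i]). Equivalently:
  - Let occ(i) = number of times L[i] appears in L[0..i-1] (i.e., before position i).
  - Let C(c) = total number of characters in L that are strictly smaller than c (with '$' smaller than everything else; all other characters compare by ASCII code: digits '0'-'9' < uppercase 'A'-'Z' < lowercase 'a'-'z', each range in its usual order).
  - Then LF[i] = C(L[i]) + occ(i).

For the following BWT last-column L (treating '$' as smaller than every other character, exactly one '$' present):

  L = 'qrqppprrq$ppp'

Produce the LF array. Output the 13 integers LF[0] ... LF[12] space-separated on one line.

Answer: 7 10 8 1 2 3 11 12 9 0 4 5 6

Derivation:
Char counts: '$':1, 'p':6, 'q':3, 'r':3
C (first-col start): C('$')=0, C('p')=1, C('q')=7, C('r')=10
L[0]='q': occ=0, LF[0]=C('q')+0=7+0=7
L[1]='r': occ=0, LF[1]=C('r')+0=10+0=10
L[2]='q': occ=1, LF[2]=C('q')+1=7+1=8
L[3]='p': occ=0, LF[3]=C('p')+0=1+0=1
L[4]='p': occ=1, LF[4]=C('p')+1=1+1=2
L[5]='p': occ=2, LF[5]=C('p')+2=1+2=3
L[6]='r': occ=1, LF[6]=C('r')+1=10+1=11
L[7]='r': occ=2, LF[7]=C('r')+2=10+2=12
L[8]='q': occ=2, LF[8]=C('q')+2=7+2=9
L[9]='$': occ=0, LF[9]=C('$')+0=0+0=0
L[10]='p': occ=3, LF[10]=C('p')+3=1+3=4
L[11]='p': occ=4, LF[11]=C('p')+4=1+4=5
L[12]='p': occ=5, LF[12]=C('p')+5=1+5=6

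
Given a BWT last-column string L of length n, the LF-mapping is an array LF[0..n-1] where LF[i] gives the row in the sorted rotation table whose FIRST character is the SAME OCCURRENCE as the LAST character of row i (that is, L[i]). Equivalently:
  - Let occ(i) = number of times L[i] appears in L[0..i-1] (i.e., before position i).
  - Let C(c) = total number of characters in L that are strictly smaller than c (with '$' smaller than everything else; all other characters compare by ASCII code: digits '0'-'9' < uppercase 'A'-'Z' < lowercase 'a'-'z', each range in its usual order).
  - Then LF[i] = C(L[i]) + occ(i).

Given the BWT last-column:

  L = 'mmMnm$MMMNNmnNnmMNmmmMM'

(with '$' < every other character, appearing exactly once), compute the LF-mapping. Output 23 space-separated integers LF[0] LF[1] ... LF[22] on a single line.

Char counts: '$':1, 'M':7, 'N':4, 'm':8, 'n':3
C (first-col start): C('$')=0, C('M')=1, C('N')=8, C('m')=12, C('n')=20
L[0]='m': occ=0, LF[0]=C('m')+0=12+0=12
L[1]='m': occ=1, LF[1]=C('m')+1=12+1=13
L[2]='M': occ=0, LF[2]=C('M')+0=1+0=1
L[3]='n': occ=0, LF[3]=C('n')+0=20+0=20
L[4]='m': occ=2, LF[4]=C('m')+2=12+2=14
L[5]='$': occ=0, LF[5]=C('$')+0=0+0=0
L[6]='M': occ=1, LF[6]=C('M')+1=1+1=2
L[7]='M': occ=2, LF[7]=C('M')+2=1+2=3
L[8]='M': occ=3, LF[8]=C('M')+3=1+3=4
L[9]='N': occ=0, LF[9]=C('N')+0=8+0=8
L[10]='N': occ=1, LF[10]=C('N')+1=8+1=9
L[11]='m': occ=3, LF[11]=C('m')+3=12+3=15
L[12]='n': occ=1, LF[12]=C('n')+1=20+1=21
L[13]='N': occ=2, LF[13]=C('N')+2=8+2=10
L[14]='n': occ=2, LF[14]=C('n')+2=20+2=22
L[15]='m': occ=4, LF[15]=C('m')+4=12+4=16
L[16]='M': occ=4, LF[16]=C('M')+4=1+4=5
L[17]='N': occ=3, LF[17]=C('N')+3=8+3=11
L[18]='m': occ=5, LF[18]=C('m')+5=12+5=17
L[19]='m': occ=6, LF[19]=C('m')+6=12+6=18
L[20]='m': occ=7, LF[20]=C('m')+7=12+7=19
L[21]='M': occ=5, LF[21]=C('M')+5=1+5=6
L[22]='M': occ=6, LF[22]=C('M')+6=1+6=7

Answer: 12 13 1 20 14 0 2 3 4 8 9 15 21 10 22 16 5 11 17 18 19 6 7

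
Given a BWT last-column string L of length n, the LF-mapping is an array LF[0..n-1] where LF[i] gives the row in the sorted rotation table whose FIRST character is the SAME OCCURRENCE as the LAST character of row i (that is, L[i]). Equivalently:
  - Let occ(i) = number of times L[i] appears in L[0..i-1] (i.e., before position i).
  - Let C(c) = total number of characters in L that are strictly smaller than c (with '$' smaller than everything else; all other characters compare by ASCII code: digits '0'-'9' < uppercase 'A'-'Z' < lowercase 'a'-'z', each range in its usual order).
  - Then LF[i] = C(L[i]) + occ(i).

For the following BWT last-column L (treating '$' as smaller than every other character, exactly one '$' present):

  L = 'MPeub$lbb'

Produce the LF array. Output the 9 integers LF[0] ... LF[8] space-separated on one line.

Char counts: '$':1, 'M':1, 'P':1, 'b':3, 'e':1, 'l':1, 'u':1
C (first-col start): C('$')=0, C('M')=1, C('P')=2, C('b')=3, C('e')=6, C('l')=7, C('u')=8
L[0]='M': occ=0, LF[0]=C('M')+0=1+0=1
L[1]='P': occ=0, LF[1]=C('P')+0=2+0=2
L[2]='e': occ=0, LF[2]=C('e')+0=6+0=6
L[3]='u': occ=0, LF[3]=C('u')+0=8+0=8
L[4]='b': occ=0, LF[4]=C('b')+0=3+0=3
L[5]='$': occ=0, LF[5]=C('$')+0=0+0=0
L[6]='l': occ=0, LF[6]=C('l')+0=7+0=7
L[7]='b': occ=1, LF[7]=C('b')+1=3+1=4
L[8]='b': occ=2, LF[8]=C('b')+2=3+2=5

Answer: 1 2 6 8 3 0 7 4 5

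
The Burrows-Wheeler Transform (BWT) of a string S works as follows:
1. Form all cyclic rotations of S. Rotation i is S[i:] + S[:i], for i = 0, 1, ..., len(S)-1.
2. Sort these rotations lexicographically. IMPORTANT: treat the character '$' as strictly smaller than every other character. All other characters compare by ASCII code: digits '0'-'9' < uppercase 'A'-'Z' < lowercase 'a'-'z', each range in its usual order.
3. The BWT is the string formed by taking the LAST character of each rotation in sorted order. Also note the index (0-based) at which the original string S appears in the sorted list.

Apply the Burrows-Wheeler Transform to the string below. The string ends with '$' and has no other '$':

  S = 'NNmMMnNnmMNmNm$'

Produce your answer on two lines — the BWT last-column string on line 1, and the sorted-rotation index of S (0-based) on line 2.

Answer: mmmM$mNMnNNnNMN
4

Derivation:
All 15 rotations (rotation i = S[i:]+S[:i]):
  rot[0] = NNmMMnNnmMNmNm$
  rot[1] = NmMMnNnmMNmNm$N
  rot[2] = mMMnNnmMNmNm$NN
  rot[3] = MMnNnmMNmNm$NNm
  rot[4] = MnNnmMNmNm$NNmM
  rot[5] = nNnmMNmNm$NNmMM
  rot[6] = NnmMNmNm$NNmMMn
  rot[7] = nmMNmNm$NNmMMnN
  rot[8] = mMNmNm$NNmMMnNn
  rot[9] = MNmNm$NNmMMnNnm
  rot[10] = NmNm$NNmMMnNnmM
  rot[11] = mNm$NNmMMnNnmMN
  rot[12] = Nm$NNmMMnNnmMNm
  rot[13] = m$NNmMMnNnmMNmN
  rot[14] = $NNmMMnNnmMNmNm
Sorted (with $ < everything):
  sorted[0] = $NNmMMnNnmMNmNm  (last char: 'm')
  sorted[1] = MMnNnmMNmNm$NNm  (last char: 'm')
  sorted[2] = MNmNm$NNmMMnNnm  (last char: 'm')
  sorted[3] = MnNnmMNmNm$NNmM  (last char: 'M')
  sorted[4] = NNmMMnNnmMNmNm$  (last char: '$')
  sorted[5] = Nm$NNmMMnNnmMNm  (last char: 'm')
  sorted[6] = NmMMnNnmMNmNm$N  (last char: 'N')
  sorted[7] = NmNm$NNmMMnNnmM  (last char: 'M')
  sorted[8] = NnmMNmNm$NNmMMn  (last char: 'n')
  sorted[9] = m$NNmMMnNnmMNmN  (last char: 'N')
  sorted[10] = mMMnNnmMNmNm$NN  (last char: 'N')
  sorted[11] = mMNmNm$NNmMMnNn  (last char: 'n')
  sorted[12] = mNm$NNmMMnNnmMN  (last char: 'N')
  sorted[13] = nNnmMNmNm$NNmMM  (last char: 'M')
  sorted[14] = nmMNmNm$NNmMMnN  (last char: 'N')
Last column: mmmM$mNMnNNnNMN
Original string S is at sorted index 4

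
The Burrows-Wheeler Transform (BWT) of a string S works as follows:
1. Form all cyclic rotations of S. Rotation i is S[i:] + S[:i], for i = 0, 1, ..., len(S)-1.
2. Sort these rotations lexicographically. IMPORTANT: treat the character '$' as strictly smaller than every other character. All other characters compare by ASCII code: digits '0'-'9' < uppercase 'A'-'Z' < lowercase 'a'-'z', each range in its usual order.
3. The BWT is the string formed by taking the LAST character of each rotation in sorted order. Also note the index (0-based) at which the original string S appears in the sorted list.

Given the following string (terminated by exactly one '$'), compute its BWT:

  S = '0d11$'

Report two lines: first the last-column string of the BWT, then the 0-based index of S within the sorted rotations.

All 5 rotations (rotation i = S[i:]+S[:i]):
  rot[0] = 0d11$
  rot[1] = d11$0
  rot[2] = 11$0d
  rot[3] = 1$0d1
  rot[4] = $0d11
Sorted (with $ < everything):
  sorted[0] = $0d11  (last char: '1')
  sorted[1] = 0d11$  (last char: '$')
  sorted[2] = 1$0d1  (last char: '1')
  sorted[3] = 11$0d  (last char: 'd')
  sorted[4] = d11$0  (last char: '0')
Last column: 1$1d0
Original string S is at sorted index 1

Answer: 1$1d0
1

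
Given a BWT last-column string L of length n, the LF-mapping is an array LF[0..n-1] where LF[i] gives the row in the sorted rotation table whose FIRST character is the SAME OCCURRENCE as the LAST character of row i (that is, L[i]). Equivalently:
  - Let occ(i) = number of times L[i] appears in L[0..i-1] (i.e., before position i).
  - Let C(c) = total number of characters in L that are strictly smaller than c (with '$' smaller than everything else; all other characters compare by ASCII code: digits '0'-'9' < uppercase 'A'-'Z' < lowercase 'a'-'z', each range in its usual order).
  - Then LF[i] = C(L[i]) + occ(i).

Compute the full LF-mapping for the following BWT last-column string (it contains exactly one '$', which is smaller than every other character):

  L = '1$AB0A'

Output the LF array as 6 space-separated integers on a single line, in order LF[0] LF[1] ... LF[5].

Answer: 2 0 3 5 1 4

Derivation:
Char counts: '$':1, '0':1, '1':1, 'A':2, 'B':1
C (first-col start): C('$')=0, C('0')=1, C('1')=2, C('A')=3, C('B')=5
L[0]='1': occ=0, LF[0]=C('1')+0=2+0=2
L[1]='$': occ=0, LF[1]=C('$')+0=0+0=0
L[2]='A': occ=0, LF[2]=C('A')+0=3+0=3
L[3]='B': occ=0, LF[3]=C('B')+0=5+0=5
L[4]='0': occ=0, LF[4]=C('0')+0=1+0=1
L[5]='A': occ=1, LF[5]=C('A')+1=3+1=4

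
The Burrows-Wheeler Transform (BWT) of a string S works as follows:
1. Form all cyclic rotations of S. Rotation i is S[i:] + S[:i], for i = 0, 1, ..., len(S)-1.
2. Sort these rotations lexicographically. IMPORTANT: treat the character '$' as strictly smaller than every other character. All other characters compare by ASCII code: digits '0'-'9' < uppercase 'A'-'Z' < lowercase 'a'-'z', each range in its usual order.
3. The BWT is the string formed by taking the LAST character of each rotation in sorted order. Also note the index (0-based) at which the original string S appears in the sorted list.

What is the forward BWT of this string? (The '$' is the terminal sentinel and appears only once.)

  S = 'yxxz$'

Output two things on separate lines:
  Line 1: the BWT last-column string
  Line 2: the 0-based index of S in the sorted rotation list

All 5 rotations (rotation i = S[i:]+S[:i]):
  rot[0] = yxxz$
  rot[1] = xxz$y
  rot[2] = xz$yx
  rot[3] = z$yxx
  rot[4] = $yxxz
Sorted (with $ < everything):
  sorted[0] = $yxxz  (last char: 'z')
  sorted[1] = xxz$y  (last char: 'y')
  sorted[2] = xz$yx  (last char: 'x')
  sorted[3] = yxxz$  (last char: '$')
  sorted[4] = z$yxx  (last char: 'x')
Last column: zyx$x
Original string S is at sorted index 3

Answer: zyx$x
3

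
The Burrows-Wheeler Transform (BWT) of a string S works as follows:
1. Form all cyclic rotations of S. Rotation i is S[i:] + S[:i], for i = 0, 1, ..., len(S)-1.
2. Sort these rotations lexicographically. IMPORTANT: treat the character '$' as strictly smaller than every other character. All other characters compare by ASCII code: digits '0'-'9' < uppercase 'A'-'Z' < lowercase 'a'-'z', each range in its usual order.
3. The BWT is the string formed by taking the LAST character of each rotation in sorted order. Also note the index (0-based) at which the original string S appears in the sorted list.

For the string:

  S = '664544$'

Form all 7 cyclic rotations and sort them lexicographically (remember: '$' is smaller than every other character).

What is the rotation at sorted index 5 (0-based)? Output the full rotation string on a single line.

Answer: 64544$6

Derivation:
All 7 rotations (rotation i = S[i:]+S[:i]):
  rot[0] = 664544$
  rot[1] = 64544$6
  rot[2] = 4544$66
  rot[3] = 544$664
  rot[4] = 44$6645
  rot[5] = 4$66454
  rot[6] = $664544
Sorted (with $ < everything):
  sorted[0] = $664544
  sorted[1] = 4$66454
  sorted[2] = 44$6645
  sorted[3] = 4544$66
  sorted[4] = 544$664
  sorted[5] = 64544$6
  sorted[6] = 664544$
sorted[5] = 64544$6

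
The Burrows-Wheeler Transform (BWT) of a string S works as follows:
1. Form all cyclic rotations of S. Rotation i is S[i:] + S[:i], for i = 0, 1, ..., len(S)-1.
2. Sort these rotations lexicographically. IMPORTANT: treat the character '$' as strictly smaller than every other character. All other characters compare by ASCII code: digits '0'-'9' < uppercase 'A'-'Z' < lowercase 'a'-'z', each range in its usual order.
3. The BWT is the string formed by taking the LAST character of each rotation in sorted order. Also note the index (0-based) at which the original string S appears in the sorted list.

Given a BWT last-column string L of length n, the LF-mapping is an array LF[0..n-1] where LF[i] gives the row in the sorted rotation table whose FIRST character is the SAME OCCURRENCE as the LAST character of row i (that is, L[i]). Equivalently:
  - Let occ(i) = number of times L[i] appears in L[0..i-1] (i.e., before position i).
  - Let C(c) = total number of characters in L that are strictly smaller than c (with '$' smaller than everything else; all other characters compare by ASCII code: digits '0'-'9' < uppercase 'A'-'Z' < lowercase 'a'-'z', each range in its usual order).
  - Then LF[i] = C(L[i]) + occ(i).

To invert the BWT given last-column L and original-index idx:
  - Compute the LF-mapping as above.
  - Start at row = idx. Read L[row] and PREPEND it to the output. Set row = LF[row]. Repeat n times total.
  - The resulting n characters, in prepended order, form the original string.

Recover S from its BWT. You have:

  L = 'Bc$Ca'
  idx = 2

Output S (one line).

LF mapping: 1 4 0 2 3
Walk LF starting at row 2, prepending L[row]:
  step 1: row=2, L[2]='$', prepend. Next row=LF[2]=0
  step 2: row=0, L[0]='B', prepend. Next row=LF[0]=1
  step 3: row=1, L[1]='c', prepend. Next row=LF[1]=4
  step 4: row=4, L[4]='a', prepend. Next row=LF[4]=3
  step 5: row=3, L[3]='C', prepend. Next row=LF[3]=2
Reversed output: CacB$

Answer: CacB$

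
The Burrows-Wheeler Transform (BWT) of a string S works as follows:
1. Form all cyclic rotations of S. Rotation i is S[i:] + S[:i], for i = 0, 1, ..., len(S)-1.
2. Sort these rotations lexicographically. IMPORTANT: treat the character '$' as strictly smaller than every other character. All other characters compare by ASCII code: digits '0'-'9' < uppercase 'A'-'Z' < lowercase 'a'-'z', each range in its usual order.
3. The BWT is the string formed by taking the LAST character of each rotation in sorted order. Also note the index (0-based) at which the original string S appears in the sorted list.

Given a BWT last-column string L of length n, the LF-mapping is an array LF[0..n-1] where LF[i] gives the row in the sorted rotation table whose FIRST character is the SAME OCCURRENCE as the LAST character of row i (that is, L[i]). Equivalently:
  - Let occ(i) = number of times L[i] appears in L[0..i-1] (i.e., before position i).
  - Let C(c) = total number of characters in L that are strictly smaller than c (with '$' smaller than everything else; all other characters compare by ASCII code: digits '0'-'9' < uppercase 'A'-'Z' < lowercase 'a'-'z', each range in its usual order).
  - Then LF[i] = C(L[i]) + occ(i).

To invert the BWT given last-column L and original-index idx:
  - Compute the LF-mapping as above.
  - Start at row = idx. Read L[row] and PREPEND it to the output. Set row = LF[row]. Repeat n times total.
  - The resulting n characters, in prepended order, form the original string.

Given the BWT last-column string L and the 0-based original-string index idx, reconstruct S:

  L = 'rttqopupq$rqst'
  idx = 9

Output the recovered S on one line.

LF mapping: 7 10 11 4 1 2 13 3 5 0 8 6 9 12
Walk LF starting at row 9, prepending L[row]:
  step 1: row=9, L[9]='$', prepend. Next row=LF[9]=0
  step 2: row=0, L[0]='r', prepend. Next row=LF[0]=7
  step 3: row=7, L[7]='p', prepend. Next row=LF[7]=3
  step 4: row=3, L[3]='q', prepend. Next row=LF[3]=4
  step 5: row=4, L[4]='o', prepend. Next row=LF[4]=1
  step 6: row=1, L[1]='t', prepend. Next row=LF[1]=10
  step 7: row=10, L[10]='r', prepend. Next row=LF[10]=8
  step 8: row=8, L[8]='q', prepend. Next row=LF[8]=5
  step 9: row=5, L[5]='p', prepend. Next row=LF[5]=2
  step 10: row=2, L[2]='t', prepend. Next row=LF[2]=11
  step 11: row=11, L[11]='q', prepend. Next row=LF[11]=6
  step 12: row=6, L[6]='u', prepend. Next row=LF[6]=13
  step 13: row=13, L[13]='t', prepend. Next row=LF[13]=12
  step 14: row=12, L[12]='s', prepend. Next row=LF[12]=9
Reversed output: stuqtpqrtoqpr$

Answer: stuqtpqrtoqpr$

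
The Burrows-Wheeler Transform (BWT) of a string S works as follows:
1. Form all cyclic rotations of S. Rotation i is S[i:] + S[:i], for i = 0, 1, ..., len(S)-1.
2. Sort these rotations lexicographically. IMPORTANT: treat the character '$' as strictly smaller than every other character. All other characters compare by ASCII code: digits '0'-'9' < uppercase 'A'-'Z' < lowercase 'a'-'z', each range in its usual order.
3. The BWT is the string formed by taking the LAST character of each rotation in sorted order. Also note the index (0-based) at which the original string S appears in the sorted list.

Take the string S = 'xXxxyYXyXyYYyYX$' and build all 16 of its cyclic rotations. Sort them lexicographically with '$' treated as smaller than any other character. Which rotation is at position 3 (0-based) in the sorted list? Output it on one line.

All 16 rotations (rotation i = S[i:]+S[:i]):
  rot[0] = xXxxyYXyXyYYyYX$
  rot[1] = XxxyYXyXyYYyYX$x
  rot[2] = xxyYXyXyYYyYX$xX
  rot[3] = xyYXyXyYYyYX$xXx
  rot[4] = yYXyXyYYyYX$xXxx
  rot[5] = YXyXyYYyYX$xXxxy
  rot[6] = XyXyYYyYX$xXxxyY
  rot[7] = yXyYYyYX$xXxxyYX
  rot[8] = XyYYyYX$xXxxyYXy
  rot[9] = yYYyYX$xXxxyYXyX
  rot[10] = YYyYX$xXxxyYXyXy
  rot[11] = YyYX$xXxxyYXyXyY
  rot[12] = yYX$xXxxyYXyXyYY
  rot[13] = YX$xXxxyYXyXyYYy
  rot[14] = X$xXxxyYXyXyYYyY
  rot[15] = $xXxxyYXyXyYYyYX
Sorted (with $ < everything):
  sorted[0] = $xXxxyYXyXyYYyYX
  sorted[1] = X$xXxxyYXyXyYYyY
  sorted[2] = XxxyYXyXyYYyYX$x
  sorted[3] = XyXyYYyYX$xXxxyY
  sorted[4] = XyYYyYX$xXxxyYXy
  sorted[5] = YX$xXxxyYXyXyYYy
  sorted[6] = YXyXyYYyYX$xXxxy
  sorted[7] = YYyYX$xXxxyYXyXy
  sorted[8] = YyYX$xXxxyYXyXyY
  sorted[9] = xXxxyYXyXyYYyYX$
  sorted[10] = xxyYXyXyYYyYX$xX
  sorted[11] = xyYXyXyYYyYX$xXx
  sorted[12] = yXyYYyYX$xXxxyYX
  sorted[13] = yYX$xXxxyYXyXyYY
  sorted[14] = yYXyXyYYyYX$xXxx
  sorted[15] = yYYyYX$xXxxyYXyX
sorted[3] = XyXyYYyYX$xXxxyY

Answer: XyXyYYyYX$xXxxyY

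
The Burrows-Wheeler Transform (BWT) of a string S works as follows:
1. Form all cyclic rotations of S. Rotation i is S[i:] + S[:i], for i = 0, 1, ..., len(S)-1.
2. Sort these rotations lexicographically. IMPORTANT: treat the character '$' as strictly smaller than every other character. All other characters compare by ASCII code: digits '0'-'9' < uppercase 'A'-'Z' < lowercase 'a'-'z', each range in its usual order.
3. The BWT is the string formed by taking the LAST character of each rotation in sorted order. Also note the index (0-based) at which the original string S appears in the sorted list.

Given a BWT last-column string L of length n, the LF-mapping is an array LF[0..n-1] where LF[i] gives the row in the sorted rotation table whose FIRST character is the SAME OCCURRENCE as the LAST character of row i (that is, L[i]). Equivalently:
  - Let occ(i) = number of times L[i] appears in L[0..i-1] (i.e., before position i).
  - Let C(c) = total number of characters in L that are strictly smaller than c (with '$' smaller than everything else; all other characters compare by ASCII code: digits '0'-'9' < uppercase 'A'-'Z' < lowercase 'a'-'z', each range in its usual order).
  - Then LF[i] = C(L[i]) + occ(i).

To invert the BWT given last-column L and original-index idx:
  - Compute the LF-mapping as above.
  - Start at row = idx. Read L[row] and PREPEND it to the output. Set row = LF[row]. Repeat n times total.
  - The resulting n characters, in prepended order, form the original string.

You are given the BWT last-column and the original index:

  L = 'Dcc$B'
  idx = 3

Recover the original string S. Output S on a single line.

Answer: cBcD$

Derivation:
LF mapping: 2 3 4 0 1
Walk LF starting at row 3, prepending L[row]:
  step 1: row=3, L[3]='$', prepend. Next row=LF[3]=0
  step 2: row=0, L[0]='D', prepend. Next row=LF[0]=2
  step 3: row=2, L[2]='c', prepend. Next row=LF[2]=4
  step 4: row=4, L[4]='B', prepend. Next row=LF[4]=1
  step 5: row=1, L[1]='c', prepend. Next row=LF[1]=3
Reversed output: cBcD$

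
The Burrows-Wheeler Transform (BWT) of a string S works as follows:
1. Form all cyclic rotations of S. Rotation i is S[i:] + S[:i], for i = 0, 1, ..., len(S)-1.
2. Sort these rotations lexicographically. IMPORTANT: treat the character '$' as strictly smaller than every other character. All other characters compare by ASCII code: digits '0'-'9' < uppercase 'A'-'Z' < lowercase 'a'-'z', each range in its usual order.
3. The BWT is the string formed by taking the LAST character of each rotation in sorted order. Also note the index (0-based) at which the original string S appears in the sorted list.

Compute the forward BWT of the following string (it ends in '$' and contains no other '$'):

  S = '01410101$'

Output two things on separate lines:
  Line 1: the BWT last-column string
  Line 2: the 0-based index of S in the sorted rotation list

All 9 rotations (rotation i = S[i:]+S[:i]):
  rot[0] = 01410101$
  rot[1] = 1410101$0
  rot[2] = 410101$01
  rot[3] = 10101$014
  rot[4] = 0101$0141
  rot[5] = 101$01410
  rot[6] = 01$014101
  rot[7] = 1$0141010
  rot[8] = $01410101
Sorted (with $ < everything):
  sorted[0] = $01410101  (last char: '1')
  sorted[1] = 01$014101  (last char: '1')
  sorted[2] = 0101$0141  (last char: '1')
  sorted[3] = 01410101$  (last char: '$')
  sorted[4] = 1$0141010  (last char: '0')
  sorted[5] = 101$01410  (last char: '0')
  sorted[6] = 10101$014  (last char: '4')
  sorted[7] = 1410101$0  (last char: '0')
  sorted[8] = 410101$01  (last char: '1')
Last column: 111$00401
Original string S is at sorted index 3

Answer: 111$00401
3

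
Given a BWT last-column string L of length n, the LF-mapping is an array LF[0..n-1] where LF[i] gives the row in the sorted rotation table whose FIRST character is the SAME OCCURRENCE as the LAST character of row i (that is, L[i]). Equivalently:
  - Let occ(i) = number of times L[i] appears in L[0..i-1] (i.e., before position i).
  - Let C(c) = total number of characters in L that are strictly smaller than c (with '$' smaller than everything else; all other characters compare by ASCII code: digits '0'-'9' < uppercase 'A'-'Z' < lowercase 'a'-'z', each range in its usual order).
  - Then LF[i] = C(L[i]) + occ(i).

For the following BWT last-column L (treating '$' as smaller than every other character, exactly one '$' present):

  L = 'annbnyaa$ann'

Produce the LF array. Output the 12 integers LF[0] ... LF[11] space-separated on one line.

Char counts: '$':1, 'a':4, 'b':1, 'n':5, 'y':1
C (first-col start): C('$')=0, C('a')=1, C('b')=5, C('n')=6, C('y')=11
L[0]='a': occ=0, LF[0]=C('a')+0=1+0=1
L[1]='n': occ=0, LF[1]=C('n')+0=6+0=6
L[2]='n': occ=1, LF[2]=C('n')+1=6+1=7
L[3]='b': occ=0, LF[3]=C('b')+0=5+0=5
L[4]='n': occ=2, LF[4]=C('n')+2=6+2=8
L[5]='y': occ=0, LF[5]=C('y')+0=11+0=11
L[6]='a': occ=1, LF[6]=C('a')+1=1+1=2
L[7]='a': occ=2, LF[7]=C('a')+2=1+2=3
L[8]='$': occ=0, LF[8]=C('$')+0=0+0=0
L[9]='a': occ=3, LF[9]=C('a')+3=1+3=4
L[10]='n': occ=3, LF[10]=C('n')+3=6+3=9
L[11]='n': occ=4, LF[11]=C('n')+4=6+4=10

Answer: 1 6 7 5 8 11 2 3 0 4 9 10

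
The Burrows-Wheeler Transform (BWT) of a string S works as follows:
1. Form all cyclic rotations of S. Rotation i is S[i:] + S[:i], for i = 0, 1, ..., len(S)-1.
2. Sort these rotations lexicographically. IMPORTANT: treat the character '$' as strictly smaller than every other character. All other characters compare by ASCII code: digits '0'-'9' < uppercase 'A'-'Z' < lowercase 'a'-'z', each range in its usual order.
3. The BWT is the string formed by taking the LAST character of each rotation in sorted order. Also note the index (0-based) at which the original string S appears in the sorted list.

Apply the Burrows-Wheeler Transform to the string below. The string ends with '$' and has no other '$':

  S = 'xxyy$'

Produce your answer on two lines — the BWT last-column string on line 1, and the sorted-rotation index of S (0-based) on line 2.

All 5 rotations (rotation i = S[i:]+S[:i]):
  rot[0] = xxyy$
  rot[1] = xyy$x
  rot[2] = yy$xx
  rot[3] = y$xxy
  rot[4] = $xxyy
Sorted (with $ < everything):
  sorted[0] = $xxyy  (last char: 'y')
  sorted[1] = xxyy$  (last char: '$')
  sorted[2] = xyy$x  (last char: 'x')
  sorted[3] = y$xxy  (last char: 'y')
  sorted[4] = yy$xx  (last char: 'x')
Last column: y$xyx
Original string S is at sorted index 1

Answer: y$xyx
1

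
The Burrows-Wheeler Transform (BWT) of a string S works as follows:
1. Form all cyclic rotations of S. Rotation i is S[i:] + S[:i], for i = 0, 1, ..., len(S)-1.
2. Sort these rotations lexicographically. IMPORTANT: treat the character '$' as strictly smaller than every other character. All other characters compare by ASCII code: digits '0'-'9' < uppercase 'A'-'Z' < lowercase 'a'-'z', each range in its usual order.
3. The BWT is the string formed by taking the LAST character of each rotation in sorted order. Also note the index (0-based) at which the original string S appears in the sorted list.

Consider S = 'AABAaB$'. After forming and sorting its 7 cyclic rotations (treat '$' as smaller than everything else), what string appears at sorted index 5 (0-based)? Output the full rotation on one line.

Answer: BAaB$AA

Derivation:
All 7 rotations (rotation i = S[i:]+S[:i]):
  rot[0] = AABAaB$
  rot[1] = ABAaB$A
  rot[2] = BAaB$AA
  rot[3] = AaB$AAB
  rot[4] = aB$AABA
  rot[5] = B$AABAa
  rot[6] = $AABAaB
Sorted (with $ < everything):
  sorted[0] = $AABAaB
  sorted[1] = AABAaB$
  sorted[2] = ABAaB$A
  sorted[3] = AaB$AAB
  sorted[4] = B$AABAa
  sorted[5] = BAaB$AA
  sorted[6] = aB$AABA
sorted[5] = BAaB$AA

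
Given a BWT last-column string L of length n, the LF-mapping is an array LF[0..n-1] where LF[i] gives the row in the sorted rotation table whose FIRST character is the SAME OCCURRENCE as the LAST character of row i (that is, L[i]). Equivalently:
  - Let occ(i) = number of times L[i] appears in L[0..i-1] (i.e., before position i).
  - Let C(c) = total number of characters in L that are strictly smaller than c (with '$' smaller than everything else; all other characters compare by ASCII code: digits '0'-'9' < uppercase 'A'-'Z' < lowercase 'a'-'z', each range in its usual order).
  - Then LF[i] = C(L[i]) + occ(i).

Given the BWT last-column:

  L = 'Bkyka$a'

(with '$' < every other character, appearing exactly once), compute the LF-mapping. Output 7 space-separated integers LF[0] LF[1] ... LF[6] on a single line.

Answer: 1 4 6 5 2 0 3

Derivation:
Char counts: '$':1, 'B':1, 'a':2, 'k':2, 'y':1
C (first-col start): C('$')=0, C('B')=1, C('a')=2, C('k')=4, C('y')=6
L[0]='B': occ=0, LF[0]=C('B')+0=1+0=1
L[1]='k': occ=0, LF[1]=C('k')+0=4+0=4
L[2]='y': occ=0, LF[2]=C('y')+0=6+0=6
L[3]='k': occ=1, LF[3]=C('k')+1=4+1=5
L[4]='a': occ=0, LF[4]=C('a')+0=2+0=2
L[5]='$': occ=0, LF[5]=C('$')+0=0+0=0
L[6]='a': occ=1, LF[6]=C('a')+1=2+1=3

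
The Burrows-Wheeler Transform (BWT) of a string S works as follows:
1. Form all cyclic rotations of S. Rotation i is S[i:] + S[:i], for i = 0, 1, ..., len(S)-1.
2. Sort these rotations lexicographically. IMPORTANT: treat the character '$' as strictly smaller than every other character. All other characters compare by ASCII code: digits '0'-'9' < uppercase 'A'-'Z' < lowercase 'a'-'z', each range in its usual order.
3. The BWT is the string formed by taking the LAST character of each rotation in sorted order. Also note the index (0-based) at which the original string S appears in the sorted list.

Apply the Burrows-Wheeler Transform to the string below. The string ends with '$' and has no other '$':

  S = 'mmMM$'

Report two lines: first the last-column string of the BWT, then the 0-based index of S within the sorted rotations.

All 5 rotations (rotation i = S[i:]+S[:i]):
  rot[0] = mmMM$
  rot[1] = mMM$m
  rot[2] = MM$mm
  rot[3] = M$mmM
  rot[4] = $mmMM
Sorted (with $ < everything):
  sorted[0] = $mmMM  (last char: 'M')
  sorted[1] = M$mmM  (last char: 'M')
  sorted[2] = MM$mm  (last char: 'm')
  sorted[3] = mMM$m  (last char: 'm')
  sorted[4] = mmMM$  (last char: '$')
Last column: MMmm$
Original string S is at sorted index 4

Answer: MMmm$
4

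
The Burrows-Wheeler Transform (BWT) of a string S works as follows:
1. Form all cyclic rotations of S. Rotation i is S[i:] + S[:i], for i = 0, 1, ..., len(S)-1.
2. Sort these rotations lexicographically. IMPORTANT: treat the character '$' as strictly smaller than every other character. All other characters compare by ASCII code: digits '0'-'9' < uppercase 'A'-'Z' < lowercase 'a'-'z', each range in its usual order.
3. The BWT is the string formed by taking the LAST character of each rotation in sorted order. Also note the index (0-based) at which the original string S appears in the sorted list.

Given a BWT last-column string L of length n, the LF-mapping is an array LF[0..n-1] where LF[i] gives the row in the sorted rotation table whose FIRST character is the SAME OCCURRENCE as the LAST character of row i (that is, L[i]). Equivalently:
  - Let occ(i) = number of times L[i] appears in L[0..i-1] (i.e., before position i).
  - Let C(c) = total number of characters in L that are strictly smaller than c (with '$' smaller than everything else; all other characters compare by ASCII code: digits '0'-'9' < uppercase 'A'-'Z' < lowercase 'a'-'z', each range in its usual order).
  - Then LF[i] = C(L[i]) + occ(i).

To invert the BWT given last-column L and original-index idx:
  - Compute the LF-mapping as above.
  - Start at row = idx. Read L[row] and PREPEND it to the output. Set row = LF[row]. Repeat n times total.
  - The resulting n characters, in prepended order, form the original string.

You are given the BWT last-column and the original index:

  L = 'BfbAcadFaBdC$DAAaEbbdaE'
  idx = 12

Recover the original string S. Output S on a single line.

Answer: aEbdCaBEfAAbAaddFDabcB$

Derivation:
LF mapping: 4 22 15 1 18 11 19 10 12 5 20 6 0 7 2 3 13 8 16 17 21 14 9
Walk LF starting at row 12, prepending L[row]:
  step 1: row=12, L[12]='$', prepend. Next row=LF[12]=0
  step 2: row=0, L[0]='B', prepend. Next row=LF[0]=4
  step 3: row=4, L[4]='c', prepend. Next row=LF[4]=18
  step 4: row=18, L[18]='b', prepend. Next row=LF[18]=16
  step 5: row=16, L[16]='a', prepend. Next row=LF[16]=13
  step 6: row=13, L[13]='D', prepend. Next row=LF[13]=7
  step 7: row=7, L[7]='F', prepend. Next row=LF[7]=10
  step 8: row=10, L[10]='d', prepend. Next row=LF[10]=20
  step 9: row=20, L[20]='d', prepend. Next row=LF[20]=21
  step 10: row=21, L[21]='a', prepend. Next row=LF[21]=14
  step 11: row=14, L[14]='A', prepend. Next row=LF[14]=2
  step 12: row=2, L[2]='b', prepend. Next row=LF[2]=15
  step 13: row=15, L[15]='A', prepend. Next row=LF[15]=3
  step 14: row=3, L[3]='A', prepend. Next row=LF[3]=1
  step 15: row=1, L[1]='f', prepend. Next row=LF[1]=22
  step 16: row=22, L[22]='E', prepend. Next row=LF[22]=9
  step 17: row=9, L[9]='B', prepend. Next row=LF[9]=5
  step 18: row=5, L[5]='a', prepend. Next row=LF[5]=11
  step 19: row=11, L[11]='C', prepend. Next row=LF[11]=6
  step 20: row=6, L[6]='d', prepend. Next row=LF[6]=19
  step 21: row=19, L[19]='b', prepend. Next row=LF[19]=17
  step 22: row=17, L[17]='E', prepend. Next row=LF[17]=8
  step 23: row=8, L[8]='a', prepend. Next row=LF[8]=12
Reversed output: aEbdCaBEfAAbAaddFDabcB$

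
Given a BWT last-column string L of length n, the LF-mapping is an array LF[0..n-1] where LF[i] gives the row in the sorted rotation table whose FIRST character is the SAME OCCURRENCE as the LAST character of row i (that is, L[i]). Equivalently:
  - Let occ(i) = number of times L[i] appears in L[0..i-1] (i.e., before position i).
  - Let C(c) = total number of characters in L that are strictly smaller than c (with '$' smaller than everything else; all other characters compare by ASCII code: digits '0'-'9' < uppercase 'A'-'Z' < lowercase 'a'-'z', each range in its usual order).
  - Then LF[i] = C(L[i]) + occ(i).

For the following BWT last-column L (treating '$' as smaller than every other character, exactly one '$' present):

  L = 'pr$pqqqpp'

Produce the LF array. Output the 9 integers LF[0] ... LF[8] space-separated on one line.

Answer: 1 8 0 2 5 6 7 3 4

Derivation:
Char counts: '$':1, 'p':4, 'q':3, 'r':1
C (first-col start): C('$')=0, C('p')=1, C('q')=5, C('r')=8
L[0]='p': occ=0, LF[0]=C('p')+0=1+0=1
L[1]='r': occ=0, LF[1]=C('r')+0=8+0=8
L[2]='$': occ=0, LF[2]=C('$')+0=0+0=0
L[3]='p': occ=1, LF[3]=C('p')+1=1+1=2
L[4]='q': occ=0, LF[4]=C('q')+0=5+0=5
L[5]='q': occ=1, LF[5]=C('q')+1=5+1=6
L[6]='q': occ=2, LF[6]=C('q')+2=5+2=7
L[7]='p': occ=2, LF[7]=C('p')+2=1+2=3
L[8]='p': occ=3, LF[8]=C('p')+3=1+3=4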